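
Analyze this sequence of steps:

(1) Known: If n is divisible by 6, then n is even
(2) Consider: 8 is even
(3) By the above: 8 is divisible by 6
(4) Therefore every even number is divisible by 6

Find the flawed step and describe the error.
Step 3: By the above: 8 is divisible by 6

Step 3 commits the fallacy of affirming the consequent. The known fact 'divisible by 6 → even' does NOT imply 'even → divisible by 6'. That would be the converse, which is false. For example, 8 is even but 8 ÷ 6 = 1.33, which is not an integer.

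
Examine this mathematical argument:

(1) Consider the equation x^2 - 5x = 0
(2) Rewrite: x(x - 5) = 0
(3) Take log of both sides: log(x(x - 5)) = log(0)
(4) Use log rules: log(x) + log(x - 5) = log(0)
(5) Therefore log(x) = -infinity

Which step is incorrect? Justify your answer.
Step 3: Take log of both sides: log(x(x - 5)) = log(0)

Step 3 takes the logarithm of both sides, resulting in log(0) on the right side. The logarithm is only defined for positive numbers; log(0) is undefined (approaches negative infinity). This operation is invalid.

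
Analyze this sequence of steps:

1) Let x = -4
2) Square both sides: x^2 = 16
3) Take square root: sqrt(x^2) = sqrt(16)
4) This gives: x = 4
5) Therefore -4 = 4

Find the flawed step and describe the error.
Step 4: This gives: x = 4

Step 4 incorrectly states that sqrt(x^2) = x. The correct identity is sqrt(x^2) = |x|. Since x = -4 < 0, we have sqrt(x^2) = |-4| = 4, not x = -4.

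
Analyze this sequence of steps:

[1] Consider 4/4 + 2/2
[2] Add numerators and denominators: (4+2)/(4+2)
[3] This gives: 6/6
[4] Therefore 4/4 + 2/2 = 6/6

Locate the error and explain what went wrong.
Step 2: Add numerators and denominators: (4+2)/(4+2)

Step 2 incorrectly adds fractions by separately adding numerators and denominators. This is wrong. The correct method requires a common denominator: 4/4 + 2/2 = (4×2 + 2×4)/(4×2) = 16/8 = 2. The method used gives 6/6, which is different.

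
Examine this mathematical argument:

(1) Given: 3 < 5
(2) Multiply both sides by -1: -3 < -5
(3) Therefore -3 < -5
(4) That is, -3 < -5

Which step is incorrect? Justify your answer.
Step 2: Multiply both sides by -1: -3 < -5

Step 2 multiplies both sides by -1 but fails to reverse the inequality sign. When multiplying (or dividing) an inequality by a negative number, the direction must be reversed. Since 3 < 5, we should get -3 > -5, i.e., -3 > -5.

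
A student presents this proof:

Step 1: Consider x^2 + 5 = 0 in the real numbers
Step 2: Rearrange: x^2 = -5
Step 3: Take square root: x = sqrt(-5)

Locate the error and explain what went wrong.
Step 3: Take square root: x = sqrt(-5)

Step 3 takes the square root of -5, which is negative. In the real number system, the square root of a negative number is undefined. The equation x^2 + 5 = 0 has no real solutions. Square roots of negative numbers only exist in the complex numbers.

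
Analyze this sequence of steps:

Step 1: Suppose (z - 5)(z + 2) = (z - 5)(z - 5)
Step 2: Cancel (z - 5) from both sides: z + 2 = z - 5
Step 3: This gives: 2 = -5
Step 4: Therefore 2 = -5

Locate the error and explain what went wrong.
Step 2: Cancel (z - 5) from both sides: z + 2 = z - 5

Step 2 cancels (z - 5) from both sides. This is only valid if (z - 5) ≠ 0, i.e., z ≠ 5. When z = 5, both sides equal zero regardless of the other factors. The correct approach requires considering z = 5 as a separate case.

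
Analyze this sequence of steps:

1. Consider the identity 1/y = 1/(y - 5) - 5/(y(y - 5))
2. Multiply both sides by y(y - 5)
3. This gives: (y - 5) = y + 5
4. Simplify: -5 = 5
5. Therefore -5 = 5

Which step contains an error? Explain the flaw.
Step 3: This gives: (y - 5) = y + 5

Step 3 makes a sign error when clearing denominators. Multiplying -5/(y(y - 5)) by y(y - 5) gives -5, not +5. The correct result is (y - 5) = y - 5, which is trivially true, not (y - 5) = y + 5. (Step 1 is a valid identity: 1/(y - 5) - 5/(y(y - 5)) = (y - 5)/(y(y - 5)) = 1/y.)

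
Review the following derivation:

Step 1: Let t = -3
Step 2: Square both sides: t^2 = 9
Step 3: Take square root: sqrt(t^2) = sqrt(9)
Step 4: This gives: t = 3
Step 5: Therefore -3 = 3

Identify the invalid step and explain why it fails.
Step 4: This gives: t = 3

Step 4 incorrectly states that sqrt(t^2) = t. The correct identity is sqrt(t^2) = |t|. Since t = -3 < 0, we have sqrt(t^2) = |-3| = 3, not t = -3.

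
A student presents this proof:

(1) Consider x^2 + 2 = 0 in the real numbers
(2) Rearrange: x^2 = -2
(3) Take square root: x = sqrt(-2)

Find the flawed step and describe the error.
Step 3: Take square root: x = sqrt(-2)

Step 3 takes the square root of -2, which is negative. In the real number system, the square root of a negative number is undefined. The equation x^2 + 2 = 0 has no real solutions. Square roots of negative numbers only exist in the complex numbers.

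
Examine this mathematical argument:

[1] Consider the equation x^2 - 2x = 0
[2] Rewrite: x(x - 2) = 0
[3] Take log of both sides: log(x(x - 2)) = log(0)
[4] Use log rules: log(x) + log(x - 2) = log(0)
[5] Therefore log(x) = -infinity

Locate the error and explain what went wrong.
Step 3: Take log of both sides: log(x(x - 2)) = log(0)

Step 3 takes the logarithm of both sides, resulting in log(0) on the right side. The logarithm is only defined for positive numbers; log(0) is undefined (approaches negative infinity). This operation is invalid.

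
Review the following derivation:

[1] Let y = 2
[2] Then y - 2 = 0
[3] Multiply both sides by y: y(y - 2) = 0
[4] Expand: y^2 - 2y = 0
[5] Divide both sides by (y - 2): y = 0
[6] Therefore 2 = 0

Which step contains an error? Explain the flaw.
Step 5: Divide both sides by (y - 2): y = 0

Step 5 divides both sides by (y - 2). However, since y = 2, we have (y - 2) = 0. Division by zero is undefined, making this step invalid.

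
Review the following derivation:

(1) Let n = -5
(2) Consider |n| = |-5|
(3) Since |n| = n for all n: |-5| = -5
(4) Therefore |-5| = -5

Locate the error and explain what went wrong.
Step 3: Since |n| = n for all n: |-5| = -5

Step 3 incorrectly states that |n| = n for all n. The correct definition is |n| = n when n >= 0, and |n| = -n when n < 0. Since -5 < 0, we have |-5| = -(-5) = 5, not -5.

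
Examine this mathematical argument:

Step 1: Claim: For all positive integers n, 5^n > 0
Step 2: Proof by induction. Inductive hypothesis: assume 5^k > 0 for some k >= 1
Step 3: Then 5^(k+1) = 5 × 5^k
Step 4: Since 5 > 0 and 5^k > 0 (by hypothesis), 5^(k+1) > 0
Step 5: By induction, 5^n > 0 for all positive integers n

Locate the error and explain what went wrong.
Step 5: By induction, 5^n > 0 for all positive integers n

Step 5 concludes the proof by induction, but no base case was ever established. A valid induction proof requires: (1) a base case proving 5^1 > 0, and (2) an inductive step showing IF 5^k > 0 THEN 5^(k+1) > 0. Steps 2-4 correctly establish the inductive step, but without the base case the conclusion in step 5 does not follow.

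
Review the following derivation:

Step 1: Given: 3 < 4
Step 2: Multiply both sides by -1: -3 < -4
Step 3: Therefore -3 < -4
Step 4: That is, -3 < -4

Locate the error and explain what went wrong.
Step 2: Multiply both sides by -1: -3 < -4

Step 2 multiplies both sides by -1 but fails to reverse the inequality sign. When multiplying (or dividing) an inequality by a negative number, the direction must be reversed. Since 3 < 4, we should get -3 > -4, i.e., -3 > -4.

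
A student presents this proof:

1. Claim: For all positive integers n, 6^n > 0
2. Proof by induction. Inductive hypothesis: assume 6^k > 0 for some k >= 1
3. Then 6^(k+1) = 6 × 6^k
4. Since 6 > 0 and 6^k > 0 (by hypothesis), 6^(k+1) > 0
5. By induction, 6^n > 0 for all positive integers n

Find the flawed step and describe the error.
Step 5: By induction, 6^n > 0 for all positive integers n

Step 5 concludes the proof by induction, but no base case was ever established. A valid induction proof requires: (1) a base case proving 6^1 > 0, and (2) an inductive step showing IF 6^k > 0 THEN 6^(k+1) > 0. Steps 2-4 correctly establish the inductive step, but without the base case the conclusion in step 5 does not follow.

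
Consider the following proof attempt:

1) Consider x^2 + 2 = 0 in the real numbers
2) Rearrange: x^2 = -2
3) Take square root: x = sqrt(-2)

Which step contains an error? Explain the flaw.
Step 3: Take square root: x = sqrt(-2)

Step 3 takes the square root of -2, which is negative. In the real number system, the square root of a negative number is undefined. The equation x^2 + 2 = 0 has no real solutions. Square roots of negative numbers only exist in the complex numbers.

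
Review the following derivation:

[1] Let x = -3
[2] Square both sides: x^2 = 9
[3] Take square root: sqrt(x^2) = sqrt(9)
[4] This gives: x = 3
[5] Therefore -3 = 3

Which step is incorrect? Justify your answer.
Step 4: This gives: x = 3

Step 4 incorrectly states that sqrt(x^2) = x. The correct identity is sqrt(x^2) = |x|. Since x = -3 < 0, we have sqrt(x^2) = |-3| = 3, not x = -3.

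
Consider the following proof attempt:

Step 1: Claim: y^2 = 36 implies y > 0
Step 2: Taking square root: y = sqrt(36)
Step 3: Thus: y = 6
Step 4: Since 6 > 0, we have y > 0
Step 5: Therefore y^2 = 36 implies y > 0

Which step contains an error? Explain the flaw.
Step 2: Taking square root: y = sqrt(36)

Step 2 takes the square root and assumes the positive root only. The equation y^2 = 36 actually has two solutions: y = 6 and y = -6. The proof silently assumes y > 0 without justification, then uses this assumption to conclude y > 0, which is circular. The counterexample y = -6 shows the claim is false.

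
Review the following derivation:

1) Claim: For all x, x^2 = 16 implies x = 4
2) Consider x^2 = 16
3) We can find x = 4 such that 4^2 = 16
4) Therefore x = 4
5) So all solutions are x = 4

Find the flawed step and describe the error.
Step 4: Therefore x = 4

Step 4 incorrectly concludes that x = 4 is the only solution. The proof shows that x = 4 is A solution (existence), but does not show it is the ONLY solution (uniqueness). In fact, x = -4 is also a solution since (-4)^2 = 16. Finding one solution doesn't prove there are no others.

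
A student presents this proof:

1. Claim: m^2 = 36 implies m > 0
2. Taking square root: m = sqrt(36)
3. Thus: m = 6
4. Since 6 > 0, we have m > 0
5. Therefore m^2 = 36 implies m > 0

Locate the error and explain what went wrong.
Step 2: Taking square root: m = sqrt(36)

Step 2 takes the square root and assumes the positive root only. The equation m^2 = 36 actually has two solutions: m = 6 and m = -6. The proof silently assumes m > 0 without justification, then uses this assumption to conclude m > 0, which is circular. The counterexample m = -6 shows the claim is false.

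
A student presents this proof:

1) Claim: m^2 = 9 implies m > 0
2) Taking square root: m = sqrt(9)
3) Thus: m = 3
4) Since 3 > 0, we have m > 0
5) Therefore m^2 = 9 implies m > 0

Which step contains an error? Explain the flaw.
Step 2: Taking square root: m = sqrt(9)

Step 2 takes the square root and assumes the positive root only. The equation m^2 = 9 actually has two solutions: m = 3 and m = -3. The proof silently assumes m > 0 without justification, then uses this assumption to conclude m > 0, which is circular. The counterexample m = -3 shows the claim is false.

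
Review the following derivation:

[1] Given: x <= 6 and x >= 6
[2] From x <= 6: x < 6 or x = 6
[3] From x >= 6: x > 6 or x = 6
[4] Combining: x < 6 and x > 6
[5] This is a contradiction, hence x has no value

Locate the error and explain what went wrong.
Step 4: Combining: x < 6 and x > 6

Step 4 incorrectly combines the conditions. From x <= 6 and x >= 6, the intersection is x = 6. The error treats the 'or' cases as 'and' requirements. The correct conclusion is that x = 6 is the unique solution, not that no solution exists.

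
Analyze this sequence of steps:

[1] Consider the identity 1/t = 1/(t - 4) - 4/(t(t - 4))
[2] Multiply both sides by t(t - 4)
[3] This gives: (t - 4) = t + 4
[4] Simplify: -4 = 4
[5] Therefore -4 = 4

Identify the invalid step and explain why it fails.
Step 3: This gives: (t - 4) = t + 4

Step 3 makes a sign error when clearing denominators. Multiplying -4/(t(t - 4)) by t(t - 4) gives -4, not +4. The correct result is (t - 4) = t - 4, which is trivially true, not (t - 4) = t + 4. (Step 1 is a valid identity: 1/(t - 4) - 4/(t(t - 4)) = (t - 4)/(t(t - 4)) = 1/t.)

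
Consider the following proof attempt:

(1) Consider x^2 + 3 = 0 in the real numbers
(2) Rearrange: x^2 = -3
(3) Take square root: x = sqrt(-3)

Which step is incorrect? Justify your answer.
Step 3: Take square root: x = sqrt(-3)

Step 3 takes the square root of -3, which is negative. In the real number system, the square root of a negative number is undefined. The equation x^2 + 3 = 0 has no real solutions. Square roots of negative numbers only exist in the complex numbers.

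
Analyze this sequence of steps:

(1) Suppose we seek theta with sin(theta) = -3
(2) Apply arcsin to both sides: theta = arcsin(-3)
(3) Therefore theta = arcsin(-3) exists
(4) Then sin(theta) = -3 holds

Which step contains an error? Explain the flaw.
Step 2: Apply arcsin to both sides: theta = arcsin(-3)

Step 2 applies arcsin to -3. However, arcsin(x) is only defined for x in [-1, 1] because sin(theta) can only produce values in that range. Since |-3| > 1, arcsin(-3) is undefined. There is no angle whose sine equals -3.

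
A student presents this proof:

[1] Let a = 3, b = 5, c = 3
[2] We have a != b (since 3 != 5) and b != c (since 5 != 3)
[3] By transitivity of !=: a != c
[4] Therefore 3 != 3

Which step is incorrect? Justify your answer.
Step 3: By transitivity of !=: a != c

Step 3 incorrectly applies transitivity to the '!=' relation. Transitivity states: if a R b and b R c, then a R c. However, '!=' is not transitive. Counterexample: 3 != 5 and 5 != 3, but 3 = 3 (both equal 3). Transitivity holds for relations like <, <=, =, but not for !=.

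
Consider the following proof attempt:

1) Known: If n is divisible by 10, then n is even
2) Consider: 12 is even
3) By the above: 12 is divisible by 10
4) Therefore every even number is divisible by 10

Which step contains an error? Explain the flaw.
Step 3: By the above: 12 is divisible by 10

Step 3 commits the fallacy of affirming the consequent. The known fact 'divisible by 10 → even' does NOT imply 'even → divisible by 10'. That would be the converse, which is false. For example, 12 is even but 12 ÷ 10 = 1.20, which is not an integer.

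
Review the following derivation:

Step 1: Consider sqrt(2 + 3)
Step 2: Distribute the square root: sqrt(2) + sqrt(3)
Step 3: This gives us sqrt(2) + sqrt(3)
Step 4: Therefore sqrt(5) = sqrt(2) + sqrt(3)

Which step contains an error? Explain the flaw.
Step 2: Distribute the square root: sqrt(2) + sqrt(3)

Step 2 incorrectly 'distributes' the square root over addition. The square root function does not distribute: sqrt(a + b) ≠ sqrt(a) + sqrt(b). In fact, sqrt(2 + 3) = sqrt(5) ≈ 2.2361, while sqrt(2) + sqrt(3) ≈ 3.1463.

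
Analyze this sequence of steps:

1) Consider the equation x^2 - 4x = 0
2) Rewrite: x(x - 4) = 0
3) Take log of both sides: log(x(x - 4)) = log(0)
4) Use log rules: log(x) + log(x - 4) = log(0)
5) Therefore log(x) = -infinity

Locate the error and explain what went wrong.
Step 3: Take log of both sides: log(x(x - 4)) = log(0)

Step 3 takes the logarithm of both sides, resulting in log(0) on the right side. The logarithm is only defined for positive numbers; log(0) is undefined (approaches negative infinity). This operation is invalid.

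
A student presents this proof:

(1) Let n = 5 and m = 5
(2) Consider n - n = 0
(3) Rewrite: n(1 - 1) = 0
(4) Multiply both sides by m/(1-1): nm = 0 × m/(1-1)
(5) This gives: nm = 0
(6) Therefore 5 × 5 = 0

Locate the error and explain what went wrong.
Step 4: Multiply both sides by m/(1-1): nm = 0 × m/(1-1)

Step 4 multiplies both sides by m/(1-1). However, 1-1 = 0, so this is multiplication by m/0, which is undefined. We cannot multiply by an undefined expression.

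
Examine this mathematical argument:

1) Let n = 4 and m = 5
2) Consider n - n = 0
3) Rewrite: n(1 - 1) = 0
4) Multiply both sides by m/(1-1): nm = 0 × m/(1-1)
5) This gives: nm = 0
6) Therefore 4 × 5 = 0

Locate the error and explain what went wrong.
Step 4: Multiply both sides by m/(1-1): nm = 0 × m/(1-1)

Step 4 multiplies both sides by m/(1-1). However, 1-1 = 0, so this is multiplication by m/0, which is undefined. We cannot multiply by an undefined expression.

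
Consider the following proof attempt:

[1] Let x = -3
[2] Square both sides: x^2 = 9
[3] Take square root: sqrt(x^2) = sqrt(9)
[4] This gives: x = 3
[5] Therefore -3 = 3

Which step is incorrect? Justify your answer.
Step 4: This gives: x = 3

Step 4 incorrectly states that sqrt(x^2) = x. The correct identity is sqrt(x^2) = |x|. Since x = -3 < 0, we have sqrt(x^2) = |-3| = 3, not x = -3.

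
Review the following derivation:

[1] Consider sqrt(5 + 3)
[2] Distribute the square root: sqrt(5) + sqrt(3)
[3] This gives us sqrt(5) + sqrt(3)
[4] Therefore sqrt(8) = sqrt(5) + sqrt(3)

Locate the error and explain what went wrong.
Step 2: Distribute the square root: sqrt(5) + sqrt(3)

Step 2 incorrectly 'distributes' the square root over addition. The square root function does not distribute: sqrt(a + b) ≠ sqrt(a) + sqrt(b). In fact, sqrt(5 + 3) = sqrt(8) ≈ 2.8284, while sqrt(5) + sqrt(3) ≈ 3.9681.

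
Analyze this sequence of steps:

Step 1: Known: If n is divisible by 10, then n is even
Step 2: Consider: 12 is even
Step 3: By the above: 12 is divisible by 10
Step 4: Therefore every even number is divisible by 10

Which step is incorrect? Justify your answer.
Step 3: By the above: 12 is divisible by 10

Step 3 commits the fallacy of affirming the consequent. The known fact 'divisible by 10 → even' does NOT imply 'even → divisible by 10'. That would be the converse, which is false. For example, 12 is even but 12 ÷ 10 = 1.20, which is not an integer.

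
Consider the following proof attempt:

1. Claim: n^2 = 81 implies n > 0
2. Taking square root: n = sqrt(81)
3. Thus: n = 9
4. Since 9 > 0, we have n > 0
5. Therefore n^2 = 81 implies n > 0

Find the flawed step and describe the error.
Step 2: Taking square root: n = sqrt(81)

Step 2 takes the square root and assumes the positive root only. The equation n^2 = 81 actually has two solutions: n = 9 and n = -9. The proof silently assumes n > 0 without justification, then uses this assumption to conclude n > 0, which is circular. The counterexample n = -9 shows the claim is false.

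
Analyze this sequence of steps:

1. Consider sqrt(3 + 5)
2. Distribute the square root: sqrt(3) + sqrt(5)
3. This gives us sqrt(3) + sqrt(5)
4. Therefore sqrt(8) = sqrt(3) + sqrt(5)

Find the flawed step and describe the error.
Step 2: Distribute the square root: sqrt(3) + sqrt(5)

Step 2 incorrectly 'distributes' the square root over addition. The square root function does not distribute: sqrt(a + b) ≠ sqrt(a) + sqrt(b). In fact, sqrt(3 + 5) = sqrt(8) ≈ 2.8284, while sqrt(3) + sqrt(5) ≈ 3.9681.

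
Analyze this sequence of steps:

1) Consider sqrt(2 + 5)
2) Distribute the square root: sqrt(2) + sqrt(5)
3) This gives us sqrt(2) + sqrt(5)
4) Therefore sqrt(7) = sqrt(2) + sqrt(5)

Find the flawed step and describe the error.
Step 2: Distribute the square root: sqrt(2) + sqrt(5)

Step 2 incorrectly 'distributes' the square root over addition. The square root function does not distribute: sqrt(a + b) ≠ sqrt(a) + sqrt(b). In fact, sqrt(2 + 5) = sqrt(7) ≈ 2.6458, while sqrt(2) + sqrt(5) ≈ 3.6503.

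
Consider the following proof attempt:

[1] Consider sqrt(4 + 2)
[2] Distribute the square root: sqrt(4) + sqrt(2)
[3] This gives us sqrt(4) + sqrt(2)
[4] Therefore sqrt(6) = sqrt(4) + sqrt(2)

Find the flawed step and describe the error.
Step 2: Distribute the square root: sqrt(4) + sqrt(2)

Step 2 incorrectly 'distributes' the square root over addition. The square root function does not distribute: sqrt(a + b) ≠ sqrt(a) + sqrt(b). In fact, sqrt(4 + 2) = sqrt(6) ≈ 2.4495, while sqrt(4) + sqrt(2) ≈ 3.4142.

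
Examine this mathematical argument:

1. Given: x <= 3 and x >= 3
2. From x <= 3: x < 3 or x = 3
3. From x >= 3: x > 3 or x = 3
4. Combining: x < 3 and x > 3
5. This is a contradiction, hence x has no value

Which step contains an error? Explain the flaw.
Step 4: Combining: x < 3 and x > 3

Step 4 incorrectly combines the conditions. From x <= 3 and x >= 3, the intersection is x = 3. The error treats the 'or' cases as 'and' requirements. The correct conclusion is that x = 3 is the unique solution, not that no solution exists.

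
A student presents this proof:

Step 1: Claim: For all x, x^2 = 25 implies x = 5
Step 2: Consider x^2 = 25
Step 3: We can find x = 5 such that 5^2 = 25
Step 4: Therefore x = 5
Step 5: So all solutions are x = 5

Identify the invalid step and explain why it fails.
Step 4: Therefore x = 5

Step 4 incorrectly concludes that x = 5 is the only solution. The proof shows that x = 5 is A solution (existence), but does not show it is the ONLY solution (uniqueness). In fact, x = -5 is also a solution since (-5)^2 = 25. Finding one solution doesn't prove there are no others.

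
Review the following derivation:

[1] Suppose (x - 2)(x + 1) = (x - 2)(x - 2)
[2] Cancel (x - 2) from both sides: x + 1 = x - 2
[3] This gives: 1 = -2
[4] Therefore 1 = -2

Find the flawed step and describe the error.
Step 2: Cancel (x - 2) from both sides: x + 1 = x - 2

Step 2 cancels (x - 2) from both sides. This is only valid if (x - 2) ≠ 0, i.e., x ≠ 2. When x = 2, both sides equal zero regardless of the other factors. The correct approach requires considering x = 2 as a separate case.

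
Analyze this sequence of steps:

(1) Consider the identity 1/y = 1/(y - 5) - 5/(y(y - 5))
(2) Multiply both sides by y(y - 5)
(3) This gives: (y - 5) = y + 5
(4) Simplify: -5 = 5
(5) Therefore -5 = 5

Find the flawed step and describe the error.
Step 3: This gives: (y - 5) = y + 5

Step 3 makes a sign error when clearing denominators. Multiplying -5/(y(y - 5)) by y(y - 5) gives -5, not +5. The correct result is (y - 5) = y - 5, which is trivially true, not (y - 5) = y + 5. (Step 1 is a valid identity: 1/(y - 5) - 5/(y(y - 5)) = (y - 5)/(y(y - 5)) = 1/y.)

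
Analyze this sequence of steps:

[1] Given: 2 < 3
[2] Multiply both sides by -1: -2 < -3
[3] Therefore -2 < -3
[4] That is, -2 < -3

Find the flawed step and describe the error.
Step 2: Multiply both sides by -1: -2 < -3

Step 2 multiplies both sides by -1 but fails to reverse the inequality sign. When multiplying (or dividing) an inequality by a negative number, the direction must be reversed. Since 2 < 3, we should get -2 > -3, i.e., -2 > -3.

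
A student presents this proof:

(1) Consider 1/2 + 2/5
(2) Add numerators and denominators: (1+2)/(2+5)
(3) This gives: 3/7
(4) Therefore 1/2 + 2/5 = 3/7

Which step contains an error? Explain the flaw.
Step 2: Add numerators and denominators: (1+2)/(2+5)

Step 2 incorrectly adds fractions by separately adding numerators and denominators. This is wrong. The correct method requires a common denominator: 1/2 + 2/5 = (1×5 + 2×2)/(2×5) = 9/10 = 9/10. The method used gives 3/7, which is different.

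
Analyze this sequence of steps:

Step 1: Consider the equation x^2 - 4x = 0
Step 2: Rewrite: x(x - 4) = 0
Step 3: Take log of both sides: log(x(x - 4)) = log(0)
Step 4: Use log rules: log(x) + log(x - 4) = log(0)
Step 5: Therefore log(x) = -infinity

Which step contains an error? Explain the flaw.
Step 3: Take log of both sides: log(x(x - 4)) = log(0)

Step 3 takes the logarithm of both sides, resulting in log(0) on the right side. The logarithm is only defined for positive numbers; log(0) is undefined (approaches negative infinity). This operation is invalid.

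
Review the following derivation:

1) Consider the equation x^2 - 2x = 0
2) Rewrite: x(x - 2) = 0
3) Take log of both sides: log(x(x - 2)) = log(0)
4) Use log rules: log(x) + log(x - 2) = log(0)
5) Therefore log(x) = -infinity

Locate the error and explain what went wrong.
Step 3: Take log of both sides: log(x(x - 2)) = log(0)

Step 3 takes the logarithm of both sides, resulting in log(0) on the right side. The logarithm is only defined for positive numbers; log(0) is undefined (approaches negative infinity). This operation is invalid.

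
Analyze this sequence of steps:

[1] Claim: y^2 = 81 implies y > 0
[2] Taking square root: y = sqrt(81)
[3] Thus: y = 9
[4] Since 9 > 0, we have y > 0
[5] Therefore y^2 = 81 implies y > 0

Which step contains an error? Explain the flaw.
Step 2: Taking square root: y = sqrt(81)

Step 2 takes the square root and assumes the positive root only. The equation y^2 = 81 actually has two solutions: y = 9 and y = -9. The proof silently assumes y > 0 without justification, then uses this assumption to conclude y > 0, which is circular. The counterexample y = -9 shows the claim is false.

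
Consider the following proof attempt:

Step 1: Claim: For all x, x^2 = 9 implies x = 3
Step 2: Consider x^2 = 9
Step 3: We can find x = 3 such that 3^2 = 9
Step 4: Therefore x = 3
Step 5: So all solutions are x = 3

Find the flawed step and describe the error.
Step 4: Therefore x = 3

Step 4 incorrectly concludes that x = 3 is the only solution. The proof shows that x = 3 is A solution (existence), but does not show it is the ONLY solution (uniqueness). In fact, x = -3 is also a solution since (-3)^2 = 9. Finding one solution doesn't prove there are no others.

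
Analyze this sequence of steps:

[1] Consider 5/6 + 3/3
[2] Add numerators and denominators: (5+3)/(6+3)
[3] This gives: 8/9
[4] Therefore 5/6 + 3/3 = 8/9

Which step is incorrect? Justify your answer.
Step 2: Add numerators and denominators: (5+3)/(6+3)

Step 2 incorrectly adds fractions by separately adding numerators and denominators. This is wrong. The correct method requires a common denominator: 5/6 + 3/3 = (5×3 + 3×6)/(6×3) = 33/18 = 11/6. The method used gives 8/9, which is different.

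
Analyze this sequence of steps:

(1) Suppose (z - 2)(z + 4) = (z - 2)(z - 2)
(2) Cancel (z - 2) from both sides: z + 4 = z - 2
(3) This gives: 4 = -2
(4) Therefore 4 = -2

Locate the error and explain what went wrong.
Step 2: Cancel (z - 2) from both sides: z + 4 = z - 2

Step 2 cancels (z - 2) from both sides. This is only valid if (z - 2) ≠ 0, i.e., z ≠ 2. When z = 2, both sides equal zero regardless of the other factors. The correct approach requires considering z = 2 as a separate case.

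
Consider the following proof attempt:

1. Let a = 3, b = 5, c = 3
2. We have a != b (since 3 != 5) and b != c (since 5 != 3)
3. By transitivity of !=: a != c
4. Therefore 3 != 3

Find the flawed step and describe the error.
Step 3: By transitivity of !=: a != c

Step 3 incorrectly applies transitivity to the '!=' relation. Transitivity states: if a R b and b R c, then a R c. However, '!=' is not transitive. Counterexample: 3 != 5 and 5 != 3, but 3 = 3 (both equal 3). Transitivity holds for relations like <, <=, =, but not for !=.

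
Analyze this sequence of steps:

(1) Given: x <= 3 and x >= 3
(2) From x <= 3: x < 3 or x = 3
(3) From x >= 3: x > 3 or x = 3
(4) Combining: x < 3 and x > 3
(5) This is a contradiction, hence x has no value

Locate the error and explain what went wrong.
Step 4: Combining: x < 3 and x > 3

Step 4 incorrectly combines the conditions. From x <= 3 and x >= 3, the intersection is x = 3. The error treats the 'or' cases as 'and' requirements. The correct conclusion is that x = 3 is the unique solution, not that no solution exists.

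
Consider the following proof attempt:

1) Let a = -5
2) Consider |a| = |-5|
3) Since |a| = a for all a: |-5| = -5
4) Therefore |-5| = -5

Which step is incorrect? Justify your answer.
Step 3: Since |a| = a for all a: |-5| = -5

Step 3 incorrectly states that |a| = a for all a. The correct definition is |a| = a when a >= 0, and |a| = -a when a < 0. Since -5 < 0, we have |-5| = -(-5) = 5, not -5.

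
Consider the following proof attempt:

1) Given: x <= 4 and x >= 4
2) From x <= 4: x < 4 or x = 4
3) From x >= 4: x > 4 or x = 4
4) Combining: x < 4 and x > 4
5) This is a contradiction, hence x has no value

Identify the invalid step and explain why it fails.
Step 4: Combining: x < 4 and x > 4

Step 4 incorrectly combines the conditions. From x <= 4 and x >= 4, the intersection is x = 4. The error treats the 'or' cases as 'and' requirements. The correct conclusion is that x = 4 is the unique solution, not that no solution exists.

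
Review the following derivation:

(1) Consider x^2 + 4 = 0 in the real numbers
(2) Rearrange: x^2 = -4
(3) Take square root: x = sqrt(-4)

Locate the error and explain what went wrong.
Step 3: Take square root: x = sqrt(-4)

Step 3 takes the square root of -4, which is negative. In the real number system, the square root of a negative number is undefined. The equation x^2 + 4 = 0 has no real solutions. Square roots of negative numbers only exist in the complex numbers.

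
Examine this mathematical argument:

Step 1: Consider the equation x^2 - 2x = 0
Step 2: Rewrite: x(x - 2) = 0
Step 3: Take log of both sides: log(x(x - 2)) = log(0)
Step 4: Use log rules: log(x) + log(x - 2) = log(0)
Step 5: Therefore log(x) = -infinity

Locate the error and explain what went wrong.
Step 3: Take log of both sides: log(x(x - 2)) = log(0)

Step 3 takes the logarithm of both sides, resulting in log(0) on the right side. The logarithm is only defined for positive numbers; log(0) is undefined (approaches negative infinity). This operation is invalid.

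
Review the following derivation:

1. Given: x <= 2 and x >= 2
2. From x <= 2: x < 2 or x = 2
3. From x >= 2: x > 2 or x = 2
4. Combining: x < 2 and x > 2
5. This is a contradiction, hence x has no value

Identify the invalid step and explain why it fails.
Step 4: Combining: x < 2 and x > 2

Step 4 incorrectly combines the conditions. From x <= 2 and x >= 2, the intersection is x = 2. The error treats the 'or' cases as 'and' requirements. The correct conclusion is that x = 2 is the unique solution, not that no solution exists.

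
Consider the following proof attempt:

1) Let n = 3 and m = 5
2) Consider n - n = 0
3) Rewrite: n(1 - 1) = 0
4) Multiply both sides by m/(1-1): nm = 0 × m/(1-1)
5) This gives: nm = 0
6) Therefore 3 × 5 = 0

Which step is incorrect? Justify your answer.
Step 4: Multiply both sides by m/(1-1): nm = 0 × m/(1-1)

Step 4 multiplies both sides by m/(1-1). However, 1-1 = 0, so this is multiplication by m/0, which is undefined. We cannot multiply by an undefined expression.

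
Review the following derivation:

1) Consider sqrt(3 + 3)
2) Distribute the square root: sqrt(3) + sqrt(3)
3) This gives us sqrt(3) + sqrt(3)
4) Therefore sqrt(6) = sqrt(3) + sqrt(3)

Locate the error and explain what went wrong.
Step 2: Distribute the square root: sqrt(3) + sqrt(3)

Step 2 incorrectly 'distributes' the square root over addition. The square root function does not distribute: sqrt(a + b) ≠ sqrt(a) + sqrt(b). In fact, sqrt(3 + 3) = sqrt(6) ≈ 2.4495, while sqrt(3) + sqrt(3) ≈ 3.4641.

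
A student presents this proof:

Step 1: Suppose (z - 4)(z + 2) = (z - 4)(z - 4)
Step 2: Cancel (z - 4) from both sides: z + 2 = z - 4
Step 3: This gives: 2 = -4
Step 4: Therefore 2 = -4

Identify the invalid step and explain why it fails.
Step 2: Cancel (z - 4) from both sides: z + 2 = z - 4

Step 2 cancels (z - 4) from both sides. This is only valid if (z - 4) ≠ 0, i.e., z ≠ 4. When z = 4, both sides equal zero regardless of the other factors. The correct approach requires considering z = 4 as a separate case.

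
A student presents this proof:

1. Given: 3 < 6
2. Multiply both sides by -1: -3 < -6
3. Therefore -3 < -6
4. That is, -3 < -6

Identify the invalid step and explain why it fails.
Step 2: Multiply both sides by -1: -3 < -6

Step 2 multiplies both sides by -1 but fails to reverse the inequality sign. When multiplying (or dividing) an inequality by a negative number, the direction must be reversed. Since 3 < 6, we should get -3 > -6, i.e., -3 > -6.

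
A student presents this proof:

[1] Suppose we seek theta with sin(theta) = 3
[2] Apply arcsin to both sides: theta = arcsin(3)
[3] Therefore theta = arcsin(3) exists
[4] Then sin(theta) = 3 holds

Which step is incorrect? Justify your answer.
Step 2: Apply arcsin to both sides: theta = arcsin(3)

Step 2 applies arcsin to 3. However, arcsin(x) is only defined for x in [-1, 1] because sin(theta) can only produce values in that range. Since |3| > 1, arcsin(3) is undefined. There is no angle whose sine equals 3.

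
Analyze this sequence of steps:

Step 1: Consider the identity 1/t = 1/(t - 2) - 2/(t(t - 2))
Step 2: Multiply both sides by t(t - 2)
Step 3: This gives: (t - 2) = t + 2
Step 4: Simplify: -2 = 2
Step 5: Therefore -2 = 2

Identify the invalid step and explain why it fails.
Step 3: This gives: (t - 2) = t + 2

Step 3 makes a sign error when clearing denominators. Multiplying -2/(t(t - 2)) by t(t - 2) gives -2, not +2. The correct result is (t - 2) = t - 2, which is trivially true, not (t - 2) = t + 2. (Step 1 is a valid identity: 1/(t - 2) - 2/(t(t - 2)) = (t - 2)/(t(t - 2)) = 1/t.)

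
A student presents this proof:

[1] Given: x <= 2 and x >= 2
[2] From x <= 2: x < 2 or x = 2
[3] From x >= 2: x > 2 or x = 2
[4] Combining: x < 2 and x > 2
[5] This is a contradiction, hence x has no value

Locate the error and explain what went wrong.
Step 4: Combining: x < 2 and x > 2

Step 4 incorrectly combines the conditions. From x <= 2 and x >= 2, the intersection is x = 2. The error treats the 'or' cases as 'and' requirements. The correct conclusion is that x = 2 is the unique solution, not that no solution exists.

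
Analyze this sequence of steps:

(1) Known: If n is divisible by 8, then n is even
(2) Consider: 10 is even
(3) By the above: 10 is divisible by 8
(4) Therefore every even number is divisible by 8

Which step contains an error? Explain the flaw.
Step 3: By the above: 10 is divisible by 8

Step 3 commits the fallacy of affirming the consequent. The known fact 'divisible by 8 → even' does NOT imply 'even → divisible by 8'. That would be the converse, which is false. For example, 10 is even but 10 ÷ 8 = 1.25, which is not an integer.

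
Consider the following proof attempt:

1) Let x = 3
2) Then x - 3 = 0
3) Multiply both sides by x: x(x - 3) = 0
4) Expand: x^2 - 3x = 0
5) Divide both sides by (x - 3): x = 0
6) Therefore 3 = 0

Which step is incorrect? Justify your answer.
Step 5: Divide both sides by (x - 3): x = 0

Step 5 divides both sides by (x - 3). However, since x = 3, we have (x - 3) = 0. Division by zero is undefined, making this step invalid.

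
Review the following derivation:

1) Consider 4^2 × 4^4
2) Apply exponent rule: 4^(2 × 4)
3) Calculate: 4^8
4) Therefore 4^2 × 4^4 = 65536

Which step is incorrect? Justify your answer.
Step 2: Apply exponent rule: 4^(2 × 4)

Step 2 incorrectly states that a^b × a^c = a^(b×c). The correct rule is a^b × a^c = a^(b+c). The actual value is 4^2 × 4^4 = 4^6 = 4096, not 4^8 = 65536.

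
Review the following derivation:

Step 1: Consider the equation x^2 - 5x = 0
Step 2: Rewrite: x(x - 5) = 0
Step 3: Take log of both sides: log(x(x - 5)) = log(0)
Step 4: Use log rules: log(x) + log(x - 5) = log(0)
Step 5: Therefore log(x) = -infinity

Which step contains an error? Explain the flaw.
Step 3: Take log of both sides: log(x(x - 5)) = log(0)

Step 3 takes the logarithm of both sides, resulting in log(0) on the right side. The logarithm is only defined for positive numbers; log(0) is undefined (approaches negative infinity). This operation is invalid.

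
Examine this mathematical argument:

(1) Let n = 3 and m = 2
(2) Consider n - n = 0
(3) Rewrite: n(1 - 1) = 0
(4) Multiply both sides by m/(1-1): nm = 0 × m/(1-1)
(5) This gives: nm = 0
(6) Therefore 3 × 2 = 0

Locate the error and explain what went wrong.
Step 4: Multiply both sides by m/(1-1): nm = 0 × m/(1-1)

Step 4 multiplies both sides by m/(1-1). However, 1-1 = 0, so this is multiplication by m/0, which is undefined. We cannot multiply by an undefined expression.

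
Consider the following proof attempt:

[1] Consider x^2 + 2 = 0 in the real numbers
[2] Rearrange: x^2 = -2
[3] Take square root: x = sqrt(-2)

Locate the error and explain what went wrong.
Step 3: Take square root: x = sqrt(-2)

Step 3 takes the square root of -2, which is negative. In the real number system, the square root of a negative number is undefined. The equation x^2 + 2 = 0 has no real solutions. Square roots of negative numbers only exist in the complex numbers.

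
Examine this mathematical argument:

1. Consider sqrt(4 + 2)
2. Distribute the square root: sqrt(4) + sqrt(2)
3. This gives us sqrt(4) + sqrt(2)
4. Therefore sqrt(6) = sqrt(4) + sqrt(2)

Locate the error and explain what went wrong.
Step 2: Distribute the square root: sqrt(4) + sqrt(2)

Step 2 incorrectly 'distributes' the square root over addition. The square root function does not distribute: sqrt(a + b) ≠ sqrt(a) + sqrt(b). In fact, sqrt(4 + 2) = sqrt(6) ≈ 2.4495, while sqrt(4) + sqrt(2) ≈ 3.4142.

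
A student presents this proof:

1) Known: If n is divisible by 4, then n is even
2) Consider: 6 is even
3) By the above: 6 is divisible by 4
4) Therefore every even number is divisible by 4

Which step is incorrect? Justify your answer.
Step 3: By the above: 6 is divisible by 4

Step 3 commits the fallacy of affirming the consequent. The known fact 'divisible by 4 → even' does NOT imply 'even → divisible by 4'. That would be the converse, which is false. For example, 6 is even but 6 ÷ 4 = 1.50, which is not an integer.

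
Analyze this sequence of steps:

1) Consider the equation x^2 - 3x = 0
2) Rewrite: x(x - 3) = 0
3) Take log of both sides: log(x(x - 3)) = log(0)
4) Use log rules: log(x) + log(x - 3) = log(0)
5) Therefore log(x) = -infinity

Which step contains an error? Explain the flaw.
Step 3: Take log of both sides: log(x(x - 3)) = log(0)

Step 3 takes the logarithm of both sides, resulting in log(0) on the right side. The logarithm is only defined for positive numbers; log(0) is undefined (approaches negative infinity). This operation is invalid.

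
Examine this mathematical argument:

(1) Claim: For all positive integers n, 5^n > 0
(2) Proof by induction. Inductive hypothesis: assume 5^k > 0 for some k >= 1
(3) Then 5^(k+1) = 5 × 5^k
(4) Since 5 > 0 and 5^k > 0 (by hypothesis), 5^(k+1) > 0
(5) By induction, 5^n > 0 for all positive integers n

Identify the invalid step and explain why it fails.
Step 5: By induction, 5^n > 0 for all positive integers n

Step 5 concludes the proof by induction, but no base case was ever established. A valid induction proof requires: (1) a base case proving 5^1 > 0, and (2) an inductive step showing IF 5^k > 0 THEN 5^(k+1) > 0. Steps 2-4 correctly establish the inductive step, but without the base case the conclusion in step 5 does not follow.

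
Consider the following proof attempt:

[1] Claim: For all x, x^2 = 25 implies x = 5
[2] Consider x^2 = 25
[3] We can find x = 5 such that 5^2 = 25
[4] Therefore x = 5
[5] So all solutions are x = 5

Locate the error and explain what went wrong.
Step 4: Therefore x = 5

Step 4 incorrectly concludes that x = 5 is the only solution. The proof shows that x = 5 is A solution (existence), but does not show it is the ONLY solution (uniqueness). In fact, x = -5 is also a solution since (-5)^2 = 25. Finding one solution doesn't prove there are no others.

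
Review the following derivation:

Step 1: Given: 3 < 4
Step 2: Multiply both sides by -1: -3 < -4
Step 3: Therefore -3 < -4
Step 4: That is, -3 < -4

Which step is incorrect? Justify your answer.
Step 2: Multiply both sides by -1: -3 < -4

Step 2 multiplies both sides by -1 but fails to reverse the inequality sign. When multiplying (or dividing) an inequality by a negative number, the direction must be reversed. Since 3 < 4, we should get -3 > -4, i.e., -3 > -4.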